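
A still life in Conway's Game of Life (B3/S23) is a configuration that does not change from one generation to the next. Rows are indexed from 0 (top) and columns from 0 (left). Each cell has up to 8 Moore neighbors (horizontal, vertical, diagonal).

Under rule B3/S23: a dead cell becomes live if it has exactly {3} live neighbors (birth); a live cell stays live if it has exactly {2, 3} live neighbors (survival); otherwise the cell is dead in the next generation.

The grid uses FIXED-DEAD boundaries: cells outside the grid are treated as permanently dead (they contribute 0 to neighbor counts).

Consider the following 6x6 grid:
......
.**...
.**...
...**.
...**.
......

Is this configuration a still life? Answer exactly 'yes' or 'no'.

Answer: no

Derivation:
Compute generation 1 and compare to generation 0 (given above):
Generation 1:
......
.**...
.*....
....*.
...**.
......
Cell (2,2) differs: gen0=1 vs gen1=0 -> NOT a still life.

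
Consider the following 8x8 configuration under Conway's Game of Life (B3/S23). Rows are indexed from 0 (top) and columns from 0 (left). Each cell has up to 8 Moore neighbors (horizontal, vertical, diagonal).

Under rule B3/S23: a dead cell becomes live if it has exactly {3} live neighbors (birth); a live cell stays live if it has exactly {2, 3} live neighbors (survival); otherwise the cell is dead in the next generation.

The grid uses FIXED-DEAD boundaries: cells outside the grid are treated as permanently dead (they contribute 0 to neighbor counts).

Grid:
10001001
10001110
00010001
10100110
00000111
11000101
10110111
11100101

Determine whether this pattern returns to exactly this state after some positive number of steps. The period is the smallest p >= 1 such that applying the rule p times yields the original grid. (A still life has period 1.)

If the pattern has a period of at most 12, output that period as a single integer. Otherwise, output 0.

Simulating and comparing each generation to the original:
Gen 0 (original, given above): 31 live cells
Gen 1: 27 live cells, differs from original
Gen 2: 29 live cells, differs from original
Gen 3: 17 live cells, differs from original
Gen 4: 17 live cells, differs from original
Gen 5: 20 live cells, differs from original
Gen 6: 14 live cells, differs from original
Gen 7: 12 live cells, differs from original
Gen 8: 16 live cells, differs from original
Gen 9: 8 live cells, differs from original
Gen 10: 4 live cells, differs from original
Gen 11: 4 live cells, differs from original
Gen 12: 4 live cells, differs from original
No period found within 12 steps.

Answer: 0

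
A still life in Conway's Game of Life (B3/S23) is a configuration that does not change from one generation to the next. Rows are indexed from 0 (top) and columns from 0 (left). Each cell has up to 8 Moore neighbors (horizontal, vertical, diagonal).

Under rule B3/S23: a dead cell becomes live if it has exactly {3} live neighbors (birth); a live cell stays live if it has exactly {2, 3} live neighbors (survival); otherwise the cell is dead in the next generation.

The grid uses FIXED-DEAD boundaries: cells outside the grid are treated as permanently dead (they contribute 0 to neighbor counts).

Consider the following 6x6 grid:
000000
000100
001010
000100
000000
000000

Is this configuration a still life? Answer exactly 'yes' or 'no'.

Compute generation 1 and compare to generation 0 (given above):
Generation 1:
000000
000100
001010
000100
000000
000000
The grids are IDENTICAL -> still life.

Answer: yes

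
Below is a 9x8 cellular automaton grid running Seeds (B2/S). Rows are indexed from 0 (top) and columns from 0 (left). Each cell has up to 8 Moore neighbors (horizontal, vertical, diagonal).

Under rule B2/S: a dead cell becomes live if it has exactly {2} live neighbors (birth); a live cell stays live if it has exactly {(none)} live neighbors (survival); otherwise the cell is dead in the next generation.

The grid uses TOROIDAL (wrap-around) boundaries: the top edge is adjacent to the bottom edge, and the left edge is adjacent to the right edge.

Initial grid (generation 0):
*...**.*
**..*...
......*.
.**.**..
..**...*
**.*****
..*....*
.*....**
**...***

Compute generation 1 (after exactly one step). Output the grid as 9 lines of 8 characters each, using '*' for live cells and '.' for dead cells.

Answer: ..**....
...*....
.......*
*......*
........
........
........
........
..*.....

Derivation:
Simulating step by step:
Generation 0 (given above): 32 live cells
Generation 1: 7 live cells
(generation 1 grid is the final answer)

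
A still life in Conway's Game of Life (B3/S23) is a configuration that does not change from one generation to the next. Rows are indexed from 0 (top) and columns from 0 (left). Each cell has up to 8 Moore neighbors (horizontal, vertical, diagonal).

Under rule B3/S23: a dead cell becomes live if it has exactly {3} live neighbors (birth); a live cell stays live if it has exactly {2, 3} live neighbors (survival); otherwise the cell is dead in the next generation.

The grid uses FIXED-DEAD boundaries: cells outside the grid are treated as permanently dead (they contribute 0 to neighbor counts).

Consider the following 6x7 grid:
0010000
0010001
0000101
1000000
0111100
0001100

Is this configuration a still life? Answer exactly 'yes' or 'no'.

Compute generation 1 and compare to generation 0 (given above):
Generation 1:
0000000
0001010
0000010
0110110
0110100
0000100
Cell (0,2) differs: gen0=1 vs gen1=0 -> NOT a still life.

Answer: no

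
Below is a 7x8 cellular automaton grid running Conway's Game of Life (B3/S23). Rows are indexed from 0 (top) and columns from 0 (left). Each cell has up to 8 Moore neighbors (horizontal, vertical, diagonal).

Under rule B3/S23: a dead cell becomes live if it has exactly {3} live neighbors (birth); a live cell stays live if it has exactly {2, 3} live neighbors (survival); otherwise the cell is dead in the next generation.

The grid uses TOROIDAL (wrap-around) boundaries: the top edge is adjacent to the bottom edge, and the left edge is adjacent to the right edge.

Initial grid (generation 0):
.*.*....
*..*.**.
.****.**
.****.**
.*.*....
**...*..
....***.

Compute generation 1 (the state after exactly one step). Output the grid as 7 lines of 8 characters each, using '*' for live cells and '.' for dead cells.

Answer: ..**...*
*....**.
........
......**
...*.***
***..**.
***.***.

Derivation:
Simulating step by step:
Generation 0 (given above): 26 live cells
Generation 1: 23 live cells
(generation 1 grid is the final answer)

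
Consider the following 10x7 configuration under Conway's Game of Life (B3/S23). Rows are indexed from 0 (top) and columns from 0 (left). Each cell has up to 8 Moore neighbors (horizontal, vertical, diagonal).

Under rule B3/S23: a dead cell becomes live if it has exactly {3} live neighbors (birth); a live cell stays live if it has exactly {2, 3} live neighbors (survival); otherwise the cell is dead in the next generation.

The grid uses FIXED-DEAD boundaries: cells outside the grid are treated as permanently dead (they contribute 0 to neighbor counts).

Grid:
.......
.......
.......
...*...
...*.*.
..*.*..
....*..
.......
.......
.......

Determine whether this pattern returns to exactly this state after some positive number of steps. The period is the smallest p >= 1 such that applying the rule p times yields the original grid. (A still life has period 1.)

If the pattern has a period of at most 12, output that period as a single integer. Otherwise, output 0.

Simulating and comparing each generation to the original:
Gen 0 (original, given above): 6 live cells
Gen 1: 6 live cells, differs from original
Gen 2: 6 live cells, MATCHES original -> period = 2

Answer: 2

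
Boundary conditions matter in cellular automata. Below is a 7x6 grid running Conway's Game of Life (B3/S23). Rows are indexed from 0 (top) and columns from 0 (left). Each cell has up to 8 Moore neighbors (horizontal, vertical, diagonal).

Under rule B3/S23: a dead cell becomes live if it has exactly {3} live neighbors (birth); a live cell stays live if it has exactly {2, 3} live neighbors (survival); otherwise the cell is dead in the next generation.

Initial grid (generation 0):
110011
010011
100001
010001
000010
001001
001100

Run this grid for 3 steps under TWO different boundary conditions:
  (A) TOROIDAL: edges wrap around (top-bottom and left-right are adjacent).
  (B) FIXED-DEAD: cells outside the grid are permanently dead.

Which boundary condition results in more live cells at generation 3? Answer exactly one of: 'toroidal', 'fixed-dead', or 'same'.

Under TOROIDAL boundary, generation 3:
000100
101000
100001
000001
010101
100000
100100
Population = 12

Under FIXED-DEAD boundary, generation 3:
010000
001111
010111
000000
000000
001010
001110
Population = 14

Comparison: toroidal=12, fixed-dead=14 -> fixed-dead

Answer: fixed-dead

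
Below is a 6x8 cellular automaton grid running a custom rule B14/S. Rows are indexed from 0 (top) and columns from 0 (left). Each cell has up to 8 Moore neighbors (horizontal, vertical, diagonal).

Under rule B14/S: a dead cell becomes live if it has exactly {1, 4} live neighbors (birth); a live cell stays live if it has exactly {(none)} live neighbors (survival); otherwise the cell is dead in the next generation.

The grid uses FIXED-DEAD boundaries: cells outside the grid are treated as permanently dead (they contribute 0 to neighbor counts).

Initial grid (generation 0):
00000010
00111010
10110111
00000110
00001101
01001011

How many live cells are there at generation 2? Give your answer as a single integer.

Answer: 13

Derivation:
Simulating step by step:
Generation 0 (given above): 20 live cells
Generation 1: 11 live cells
01000000
10000001
00000000
10000001
11100000
10100100
Generation 2: 13 live cells
00100011
00100010
00000000
01010010
00001101
00001010
Population at generation 2: 13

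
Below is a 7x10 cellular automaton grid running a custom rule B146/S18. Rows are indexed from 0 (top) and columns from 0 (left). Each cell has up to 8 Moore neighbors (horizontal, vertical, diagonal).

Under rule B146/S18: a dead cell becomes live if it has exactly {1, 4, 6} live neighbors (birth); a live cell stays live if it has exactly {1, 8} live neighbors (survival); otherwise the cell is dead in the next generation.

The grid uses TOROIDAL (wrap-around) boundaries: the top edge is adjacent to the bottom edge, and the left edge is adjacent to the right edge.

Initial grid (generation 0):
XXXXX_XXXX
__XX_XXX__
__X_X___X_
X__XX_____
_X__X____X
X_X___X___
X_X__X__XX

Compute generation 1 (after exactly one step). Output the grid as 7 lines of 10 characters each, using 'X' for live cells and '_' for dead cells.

Simulating step by step:
Generation 0 (given above): 31 live cells
Generation 1: 13 live cells
(generation 1 grid is the final answer)

Answer: __________
_________X
X__X_X__X_
_______X__
X__X__XXX_
______X___
______X___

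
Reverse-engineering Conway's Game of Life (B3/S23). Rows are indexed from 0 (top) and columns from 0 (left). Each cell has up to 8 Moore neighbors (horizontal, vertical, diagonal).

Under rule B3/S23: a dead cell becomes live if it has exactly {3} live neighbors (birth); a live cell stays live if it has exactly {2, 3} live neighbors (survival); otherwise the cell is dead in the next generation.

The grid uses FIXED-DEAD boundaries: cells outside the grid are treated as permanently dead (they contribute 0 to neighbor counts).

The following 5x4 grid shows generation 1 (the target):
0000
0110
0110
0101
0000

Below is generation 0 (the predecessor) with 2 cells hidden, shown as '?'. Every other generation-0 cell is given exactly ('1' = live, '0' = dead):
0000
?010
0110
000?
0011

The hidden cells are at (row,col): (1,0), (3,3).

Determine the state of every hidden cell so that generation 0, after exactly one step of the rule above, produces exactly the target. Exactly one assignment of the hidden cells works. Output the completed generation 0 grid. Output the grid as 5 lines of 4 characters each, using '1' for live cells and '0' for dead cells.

Answer: 0000
0010
0110
0000
0011

Derivation:
Hidden generation-0 cells (in order): (1,0), (3,3).
A hidden cell only influences target cells in its own 3x3 neighborhood. Try each of the 2^2 = 4 assignments, step the completed generation 0 forward once under B3/S23, and compare with the target:
  (1,0)=0 (3,3)=0 -> step reproduces the target at every cell -> ACCEPT
  (1,0)=0 (3,3)=1 -> step gives (2,3)='1' but target has '0' -> reject
  (1,0)=1 (3,3)=0 -> step gives (1,1)='0' but target has '1' -> reject
  (1,0)=1 (3,3)=1 -> step gives (1,1)='0' but target has '1' -> reject
Unique solution: (1,0)=dead, (3,3)=dead.
Check: live-neighbor counts of every cell in the completed generation 0:
0111
1322
1222
1343
0111
Applying B3/S23 to generation 0 with these counts gives:
0000
0110
0110
0101
0000
which matches the target exactly.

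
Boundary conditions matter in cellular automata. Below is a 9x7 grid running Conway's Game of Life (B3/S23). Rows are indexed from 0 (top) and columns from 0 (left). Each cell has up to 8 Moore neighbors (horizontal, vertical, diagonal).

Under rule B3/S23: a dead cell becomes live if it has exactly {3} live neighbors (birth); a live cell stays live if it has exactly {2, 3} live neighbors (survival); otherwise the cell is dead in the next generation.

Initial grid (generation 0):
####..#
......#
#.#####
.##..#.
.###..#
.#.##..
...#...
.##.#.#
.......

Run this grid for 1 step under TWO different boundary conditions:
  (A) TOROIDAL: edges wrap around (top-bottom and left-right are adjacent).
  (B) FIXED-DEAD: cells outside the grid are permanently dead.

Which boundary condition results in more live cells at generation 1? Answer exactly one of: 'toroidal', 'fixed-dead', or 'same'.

Answer: toroidal

Derivation:
Under TOROIDAL boundary, generation 1:
###...#
.......
#.###..
.......
.....#.
##..#..
##...#.
..##...
.....##
Population = 19

Under FIXED-DEAD boundary, generation 1:
.##....
#.....#
..###.#
#......
#....#.
.#..#..
.#...#.
..##...
.......
Population = 17

Comparison: toroidal=19, fixed-dead=17 -> toroidal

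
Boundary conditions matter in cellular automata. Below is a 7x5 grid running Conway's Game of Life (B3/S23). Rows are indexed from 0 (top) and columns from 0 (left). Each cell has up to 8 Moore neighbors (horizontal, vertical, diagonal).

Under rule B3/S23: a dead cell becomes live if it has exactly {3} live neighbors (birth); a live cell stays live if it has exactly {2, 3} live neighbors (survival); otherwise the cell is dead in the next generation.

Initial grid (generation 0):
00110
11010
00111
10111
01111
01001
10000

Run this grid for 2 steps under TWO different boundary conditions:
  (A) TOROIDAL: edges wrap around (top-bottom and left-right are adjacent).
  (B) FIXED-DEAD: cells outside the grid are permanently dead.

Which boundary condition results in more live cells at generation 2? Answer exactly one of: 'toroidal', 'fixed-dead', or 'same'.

Answer: fixed-dead

Derivation:
Under TOROIDAL boundary, generation 2:
00000
11101
00000
00000
00000
01001
00000
Population = 6

Under FIXED-DEAD boundary, generation 2:
01100
11000
00000
00000
11000
11000
00000
Population = 8

Comparison: toroidal=6, fixed-dead=8 -> fixed-dead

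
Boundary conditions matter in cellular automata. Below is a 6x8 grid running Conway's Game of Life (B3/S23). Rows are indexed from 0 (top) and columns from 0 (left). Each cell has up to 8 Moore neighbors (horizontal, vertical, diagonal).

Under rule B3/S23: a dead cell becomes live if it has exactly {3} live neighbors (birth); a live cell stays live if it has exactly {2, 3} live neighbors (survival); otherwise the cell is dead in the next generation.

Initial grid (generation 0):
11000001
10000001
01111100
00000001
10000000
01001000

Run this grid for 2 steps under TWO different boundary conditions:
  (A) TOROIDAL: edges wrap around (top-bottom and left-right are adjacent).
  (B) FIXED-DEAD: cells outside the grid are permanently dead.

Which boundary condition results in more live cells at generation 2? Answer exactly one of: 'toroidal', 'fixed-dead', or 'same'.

Under TOROIDAL boundary, generation 2:
00100001
01001000
00000010
00001100
00010001
01000001
Population = 11

Under FIXED-DEAD boundary, generation 2:
11000000
10001000
10000000
01001100
00110000
00000000
Population = 10

Comparison: toroidal=11, fixed-dead=10 -> toroidal

Answer: toroidal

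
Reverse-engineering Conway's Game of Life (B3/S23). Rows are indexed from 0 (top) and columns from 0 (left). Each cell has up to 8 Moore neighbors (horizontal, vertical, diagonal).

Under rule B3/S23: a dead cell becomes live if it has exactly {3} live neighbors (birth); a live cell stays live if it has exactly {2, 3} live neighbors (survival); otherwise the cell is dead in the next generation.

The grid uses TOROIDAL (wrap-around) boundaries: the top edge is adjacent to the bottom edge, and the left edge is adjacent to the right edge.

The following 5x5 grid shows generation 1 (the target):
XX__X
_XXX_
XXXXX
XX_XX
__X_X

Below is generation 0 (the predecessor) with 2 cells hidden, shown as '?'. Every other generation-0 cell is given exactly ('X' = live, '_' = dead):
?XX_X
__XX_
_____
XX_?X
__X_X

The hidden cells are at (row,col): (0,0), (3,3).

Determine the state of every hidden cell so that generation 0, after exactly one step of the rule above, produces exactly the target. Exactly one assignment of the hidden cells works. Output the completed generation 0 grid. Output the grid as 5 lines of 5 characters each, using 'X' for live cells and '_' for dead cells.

Hidden generation-0 cells (in order): (0,0), (3,3).
A hidden cell only influences target cells in its own 3x3 neighborhood. Try each of the 2^2 = 4 assignments, step the completed generation 0 forward once under B3/S23, and compare with the target:
  (0,0)=_ (3,3)=_ -> step reproduces the target at every cell -> ACCEPT
  (0,0)=_ (3,3)=X -> step gives (2,2)='_' but target has 'X' -> reject
  (0,0)=X (3,3)=_ -> step gives (0,1)='_' but target has 'X' -> reject
  (0,0)=X (3,3)=X -> step gives (0,1)='_' but target has 'X' -> reject
Unique solution: (0,0)=dead, (3,3)=dead.
Check: live-neighbor counts of every cell in the completed generation 0:
33462
23332
33333
32232
65353
Applying B3/S23 to generation 0 with these counts gives:
XX__X
_XXX_
XXXXX
XX_XX
__X_X
which matches the target exactly.

Answer: _XX_X
__XX_
_____
XX__X
__X_X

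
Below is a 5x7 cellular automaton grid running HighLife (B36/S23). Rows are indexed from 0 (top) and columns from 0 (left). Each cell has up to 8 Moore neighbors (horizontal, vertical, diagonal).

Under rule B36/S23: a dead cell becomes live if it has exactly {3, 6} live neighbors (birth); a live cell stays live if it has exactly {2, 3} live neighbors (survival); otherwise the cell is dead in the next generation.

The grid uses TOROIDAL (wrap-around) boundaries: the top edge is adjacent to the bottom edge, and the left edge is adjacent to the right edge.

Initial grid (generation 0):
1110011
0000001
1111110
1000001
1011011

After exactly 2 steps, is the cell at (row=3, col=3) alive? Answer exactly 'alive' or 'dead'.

Answer: alive

Derivation:
Simulating step by step:
Generation 0 (given above): 19 live cells
Generation 1: 15 live cells
0011100
1100000
0111110
0100000
0111100
Generation 2: 13 live cells
1000100
1011010
0001100
1001010
0100100

Cell (3,3) at generation 2: 1 -> alive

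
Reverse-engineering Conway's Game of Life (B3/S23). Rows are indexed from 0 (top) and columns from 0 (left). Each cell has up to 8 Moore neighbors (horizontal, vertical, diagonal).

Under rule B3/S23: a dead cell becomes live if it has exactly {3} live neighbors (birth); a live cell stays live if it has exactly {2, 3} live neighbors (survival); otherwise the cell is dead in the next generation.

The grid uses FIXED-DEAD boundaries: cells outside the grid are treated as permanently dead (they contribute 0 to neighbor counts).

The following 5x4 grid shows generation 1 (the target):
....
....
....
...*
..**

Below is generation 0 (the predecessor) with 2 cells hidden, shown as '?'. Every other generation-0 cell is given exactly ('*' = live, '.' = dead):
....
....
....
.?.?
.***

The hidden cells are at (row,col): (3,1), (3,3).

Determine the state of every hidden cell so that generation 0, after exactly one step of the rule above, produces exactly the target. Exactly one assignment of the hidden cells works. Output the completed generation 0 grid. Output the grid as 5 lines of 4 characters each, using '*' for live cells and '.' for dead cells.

Hidden generation-0 cells (in order): (3,1), (3,3).
A hidden cell only influences target cells in its own 3x3 neighborhood. Try each of the 2^2 = 4 assignments, step the completed generation 0 forward once under B3/S23, and compare with the target:
  (3,1)=. (3,3)=. -> step gives (3,2)='*' but target has '.' -> reject
  (3,1)=. (3,3)=* -> step reproduces the target at every cell -> ACCEPT
  (3,1)=* (3,3)=. -> step gives (3,1)='*' but target has '.' -> reject
  (3,1)=* (3,3)=* -> step gives (3,1)='*' but target has '.' -> reject
Unique solution: (3,1)=dead, (3,3)=live.
Check: live-neighbor counts of every cell in the completed generation 0:
0000
0000
0011
1242
1132
Applying B3/S23 to generation 0 with these counts gives:
....
....
....
...*
..**
which matches the target exactly.

Answer: ....
....
....
...*
.***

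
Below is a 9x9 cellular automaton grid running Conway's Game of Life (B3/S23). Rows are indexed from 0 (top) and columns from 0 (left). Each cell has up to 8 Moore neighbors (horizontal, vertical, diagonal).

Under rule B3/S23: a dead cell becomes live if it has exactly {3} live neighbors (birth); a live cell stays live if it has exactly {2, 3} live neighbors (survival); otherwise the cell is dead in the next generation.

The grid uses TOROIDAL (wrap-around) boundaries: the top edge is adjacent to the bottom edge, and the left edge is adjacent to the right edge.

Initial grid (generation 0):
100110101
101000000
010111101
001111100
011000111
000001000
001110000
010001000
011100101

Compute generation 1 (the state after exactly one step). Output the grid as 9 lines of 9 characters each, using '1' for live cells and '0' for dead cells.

Simulating step by step:
Generation 0 (given above): 34 live cells
Generation 1: 29 live cells
(generation 1 grid is the final answer)

Answer: 000011001
001000100
110000110
000000001
011000010
010011110
001111000
110001000
010100101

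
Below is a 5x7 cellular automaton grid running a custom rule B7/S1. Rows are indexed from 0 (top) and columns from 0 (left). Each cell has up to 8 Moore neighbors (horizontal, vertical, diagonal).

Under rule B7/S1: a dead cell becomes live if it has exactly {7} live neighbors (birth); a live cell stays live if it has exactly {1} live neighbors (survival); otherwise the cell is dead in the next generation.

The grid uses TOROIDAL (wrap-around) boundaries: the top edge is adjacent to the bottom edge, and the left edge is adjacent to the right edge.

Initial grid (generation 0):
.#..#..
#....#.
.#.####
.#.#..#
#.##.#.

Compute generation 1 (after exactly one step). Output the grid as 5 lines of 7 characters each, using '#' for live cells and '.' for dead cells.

Simulating step by step:
Generation 0 (given above): 16 live cells
Generation 1: 0 live cells
(generation 1 grid is the final answer)

Answer: .......
.......
.......
.......
.......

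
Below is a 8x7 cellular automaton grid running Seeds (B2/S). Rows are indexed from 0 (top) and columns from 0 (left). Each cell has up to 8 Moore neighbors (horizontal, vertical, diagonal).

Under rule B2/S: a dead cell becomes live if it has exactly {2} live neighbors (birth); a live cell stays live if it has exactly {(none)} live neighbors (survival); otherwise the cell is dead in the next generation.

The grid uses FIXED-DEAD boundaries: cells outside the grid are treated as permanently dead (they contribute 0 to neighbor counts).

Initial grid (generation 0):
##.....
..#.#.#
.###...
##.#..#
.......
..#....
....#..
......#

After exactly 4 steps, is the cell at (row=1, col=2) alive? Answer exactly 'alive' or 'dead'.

Simulating step by step:
Generation 0 (given above): 15 live cells
Generation 1: 12 live cells
..##.#.
.....#.
......#
....#..
#..#...
...#...
...#.#.
.....#.
Generation 2: 10 live cells
......#
..##...
....#..
...#.#.
..#....
.......
..#...#
......#
Generation 3: 13 live cells
..##...
....##.
.....#.
..#....
...##..
.###...
.....#.
.....#.
Generation 4: 12 live cells
.....#.
..#...#
...#..#
.....#.
.......
.....#.
.#.#..#
....#.#

Cell (1,2) at generation 4: 1 -> alive

Answer: alive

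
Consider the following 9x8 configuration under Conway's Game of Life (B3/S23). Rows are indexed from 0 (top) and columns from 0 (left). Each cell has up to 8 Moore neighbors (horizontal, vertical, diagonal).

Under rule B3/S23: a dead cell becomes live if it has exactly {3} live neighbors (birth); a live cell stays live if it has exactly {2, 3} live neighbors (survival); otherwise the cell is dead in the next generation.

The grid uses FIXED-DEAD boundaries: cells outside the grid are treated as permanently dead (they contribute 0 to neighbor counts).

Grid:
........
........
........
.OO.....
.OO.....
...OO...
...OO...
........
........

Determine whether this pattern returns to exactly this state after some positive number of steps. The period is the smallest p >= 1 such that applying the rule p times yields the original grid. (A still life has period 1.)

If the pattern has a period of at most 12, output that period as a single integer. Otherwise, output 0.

Answer: 2

Derivation:
Simulating and comparing each generation to the original:
Gen 0 (original, given above): 8 live cells
Gen 1: 6 live cells, differs from original
Gen 2: 8 live cells, MATCHES original -> period = 2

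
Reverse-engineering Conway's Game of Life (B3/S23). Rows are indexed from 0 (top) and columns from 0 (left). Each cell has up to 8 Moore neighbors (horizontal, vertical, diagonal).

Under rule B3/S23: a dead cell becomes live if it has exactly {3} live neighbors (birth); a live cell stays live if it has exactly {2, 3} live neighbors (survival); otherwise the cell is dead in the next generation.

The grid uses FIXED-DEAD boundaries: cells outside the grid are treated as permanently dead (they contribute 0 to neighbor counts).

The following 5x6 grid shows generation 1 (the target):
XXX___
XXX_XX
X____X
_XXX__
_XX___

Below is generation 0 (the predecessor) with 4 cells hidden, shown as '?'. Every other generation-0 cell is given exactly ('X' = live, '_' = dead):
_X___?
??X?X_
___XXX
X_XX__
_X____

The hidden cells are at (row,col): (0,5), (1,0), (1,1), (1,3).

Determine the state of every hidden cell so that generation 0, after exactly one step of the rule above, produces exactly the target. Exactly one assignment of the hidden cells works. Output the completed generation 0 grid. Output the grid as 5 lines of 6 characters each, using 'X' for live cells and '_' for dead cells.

Hidden generation-0 cells (in order): (0,5), (1,0), (1,1), (1,3).
A hidden cell only influences target cells in its own 3x3 neighborhood. Try each of the 2^4 = 16 assignments, step the completed generation 0 forward once under B3/S23, and compare with the target:
  (0,5)=_ (1,0)=_ (1,1)=_ (1,3)=_ -> step gives (0,0)='_' but target has 'X' -> reject
  (0,5)=_ (1,0)=_ (1,1)=_ (1,3)=X -> step gives (0,0)='_' but target has 'X' -> reject
  (0,5)=_ (1,0)=_ (1,1)=X (1,3)=_ -> step gives (0,0)='_' but target has 'X' -> reject
  (0,5)=_ (1,0)=_ (1,1)=X (1,3)=X -> step gives (0,0)='_' but target has 'X' -> reject
  (0,5)=_ (1,0)=X (1,1)=_ (1,3)=_ -> step gives (0,0)='_' but target has 'X' -> reject
  (0,5)=_ (1,0)=X (1,1)=_ (1,3)=X -> step gives (0,0)='_' but target has 'X' -> reject
  (0,5)=_ (1,0)=X (1,1)=X (1,3)=_ -> step reproduces the target at every cell -> ACCEPT
  (0,5)=_ (1,0)=X (1,1)=X (1,3)=X -> step gives (0,2)='_' but target has 'X' -> reject
  (0,5)=X (1,0)=_ (1,1)=_ (1,3)=_ -> step gives (0,0)='_' but target has 'X' -> reject
  (0,5)=X (1,0)=_ (1,1)=_ (1,3)=X -> step gives (0,0)='_' but target has 'X' -> reject
  (0,5)=X (1,0)=_ (1,1)=X (1,3)=_ -> step gives (0,0)='_' but target has 'X' -> reject
  (0,5)=X (1,0)=_ (1,1)=X (1,3)=X -> step gives (0,0)='_' but target has 'X' -> reject
  (0,5)=X (1,0)=X (1,1)=_ (1,3)=_ -> step gives (0,0)='_' but target has 'X' -> reject
  (0,5)=X (1,0)=X (1,1)=_ (1,3)=X -> step gives (0,0)='_' but target has 'X' -> reject
  (0,5)=X (1,0)=X (1,1)=X (1,3)=_ -> step gives (1,4)='_' but target has 'X' -> reject
  (0,5)=X (1,0)=X (1,1)=X (1,3)=X -> step gives (0,2)='_' but target has 'X' -> reject
Unique solution: (0,5)=dead, (1,0)=live, (1,1)=live, (1,3)=dead.
Check: live-neighbor counts of every cell in the completed generation 0:
333211
233433
355542
133342
223210
Applying B3/S23 to generation 0 with these counts gives:
XXX___
XXX_XX
X____X
_XXX__
_XX___
which matches the target exactly.

Answer: _X____
XXX_X_
___XXX
X_XX__
_X____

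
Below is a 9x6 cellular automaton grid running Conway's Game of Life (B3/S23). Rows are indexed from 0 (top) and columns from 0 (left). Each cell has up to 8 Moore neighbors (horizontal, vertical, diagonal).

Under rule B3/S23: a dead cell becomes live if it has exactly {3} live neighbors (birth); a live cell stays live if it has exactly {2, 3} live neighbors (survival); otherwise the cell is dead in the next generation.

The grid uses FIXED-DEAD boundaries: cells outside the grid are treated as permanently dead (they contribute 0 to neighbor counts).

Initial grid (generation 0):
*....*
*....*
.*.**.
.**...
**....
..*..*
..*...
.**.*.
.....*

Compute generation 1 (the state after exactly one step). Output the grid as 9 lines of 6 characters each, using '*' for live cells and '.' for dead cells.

Simulating step by step:
Generation 0 (given above): 18 live cells
Generation 1: 14 live cells
(generation 1 grid is the final answer)

Answer: ......
**...*
**.**.
...*..
*.....
..*...
..*...
.***..
......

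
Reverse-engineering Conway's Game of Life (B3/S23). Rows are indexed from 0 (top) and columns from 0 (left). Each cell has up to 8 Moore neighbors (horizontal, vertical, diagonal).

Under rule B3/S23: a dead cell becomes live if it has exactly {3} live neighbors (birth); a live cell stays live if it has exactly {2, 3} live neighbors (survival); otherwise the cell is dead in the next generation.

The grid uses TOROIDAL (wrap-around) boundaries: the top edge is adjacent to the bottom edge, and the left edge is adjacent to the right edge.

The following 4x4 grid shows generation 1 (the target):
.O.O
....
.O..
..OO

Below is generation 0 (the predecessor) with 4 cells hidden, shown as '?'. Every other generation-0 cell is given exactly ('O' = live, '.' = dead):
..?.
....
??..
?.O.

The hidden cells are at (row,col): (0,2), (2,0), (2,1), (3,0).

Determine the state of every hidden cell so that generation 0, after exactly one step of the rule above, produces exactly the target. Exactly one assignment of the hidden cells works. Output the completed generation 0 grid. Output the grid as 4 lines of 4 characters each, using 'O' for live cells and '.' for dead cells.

Hidden generation-0 cells (in order): (0,2), (2,0), (2,1), (3,0).
A hidden cell only influences target cells in its own 3x3 neighborhood. Try each of the 2^4 = 16 assignments, step the completed generation 0 forward once under B3/S23, and compare with the target:
  (0,2)=. (2,0)=. (2,1)=. (3,0)=. -> step gives (0,1)='.' but target has 'O' -> reject
  (0,2)=. (2,0)=. (2,1)=. (3,0)=O -> step gives (0,1)='.' but target has 'O' -> reject
  (0,2)=. (2,0)=. (2,1)=O (3,0)=. -> step gives (0,1)='.' but target has 'O' -> reject
  (0,2)=. (2,0)=. (2,1)=O (3,0)=O -> step gives (0,1)='.' but target has 'O' -> reject
  (0,2)=. (2,0)=O (2,1)=. (3,0)=. -> step gives (0,1)='.' but target has 'O' -> reject
  (0,2)=. (2,0)=O (2,1)=. (3,0)=O -> step gives (0,1)='.' but target has 'O' -> reject
  (0,2)=. (2,0)=O (2,1)=O (3,0)=. -> step gives (0,1)='.' but target has 'O' -> reject
  (0,2)=. (2,0)=O (2,1)=O (3,0)=O -> step gives (0,1)='.' but target has 'O' -> reject
  (0,2)=O (2,0)=. (2,1)=. (3,0)=. -> step gives (0,1)='.' but target has 'O' -> reject
  (0,2)=O (2,0)=. (2,1)=. (3,0)=O -> step gives (2,1)='.' but target has 'O' -> reject
  (0,2)=O (2,0)=. (2,1)=O (3,0)=. -> step gives (0,1)='.' but target has 'O' -> reject
  (0,2)=O (2,0)=. (2,1)=O (3,0)=O -> step reproduces the target at every cell -> ACCEPT
  (0,2)=O (2,0)=O (2,1)=. (3,0)=. -> step gives (0,1)='.' but target has 'O' -> reject
  (0,2)=O (2,0)=O (2,1)=. (3,0)=O -> step gives (2,3)='O' but target has '.' -> reject
  (0,2)=O (2,0)=O (2,1)=O (3,0)=. -> step gives (0,1)='.' but target has 'O' -> reject
  (0,2)=O (2,0)=O (2,1)=O (3,0)=O -> step gives (1,1)='O' but target has '.' -> reject
Unique solution: (0,2)=live, (2,0)=dead, (2,1)=live, (3,0)=live.
Check: live-neighbor counts of every cell in the completed generation 0:
1313
1221
2222
1423
Applying B3/S23 to generation 0 with these counts gives:
.O.O
....
.O..
..OO
which matches the target exactly.

Answer: ..O.
....
.O..
O.O.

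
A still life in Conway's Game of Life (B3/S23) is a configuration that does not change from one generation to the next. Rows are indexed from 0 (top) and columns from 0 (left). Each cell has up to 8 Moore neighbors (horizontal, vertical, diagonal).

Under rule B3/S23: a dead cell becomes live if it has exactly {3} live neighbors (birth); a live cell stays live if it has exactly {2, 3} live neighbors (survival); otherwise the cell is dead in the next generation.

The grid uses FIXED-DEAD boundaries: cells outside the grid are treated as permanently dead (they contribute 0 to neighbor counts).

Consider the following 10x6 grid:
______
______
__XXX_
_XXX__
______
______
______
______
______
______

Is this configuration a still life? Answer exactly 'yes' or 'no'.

Answer: no

Derivation:
Compute generation 1 and compare to generation 0 (given above):
Generation 1:
______
___X__
_X__X_
_X__X_
__X___
______
______
______
______
______
Cell (1,3) differs: gen0=0 vs gen1=1 -> NOT a still life.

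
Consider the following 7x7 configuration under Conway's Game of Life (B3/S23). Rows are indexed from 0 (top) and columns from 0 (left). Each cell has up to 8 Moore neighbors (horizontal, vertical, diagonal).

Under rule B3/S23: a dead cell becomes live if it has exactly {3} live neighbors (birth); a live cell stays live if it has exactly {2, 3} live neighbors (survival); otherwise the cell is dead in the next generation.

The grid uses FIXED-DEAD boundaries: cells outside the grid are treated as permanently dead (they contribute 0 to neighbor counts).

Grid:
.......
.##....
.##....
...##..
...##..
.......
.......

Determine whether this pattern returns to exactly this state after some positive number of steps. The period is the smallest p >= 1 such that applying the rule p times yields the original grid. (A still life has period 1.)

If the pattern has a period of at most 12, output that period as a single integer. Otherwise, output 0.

Simulating and comparing each generation to the original:
Gen 0 (original, given above): 8 live cells
Gen 1: 6 live cells, differs from original
Gen 2: 8 live cells, MATCHES original -> period = 2

Answer: 2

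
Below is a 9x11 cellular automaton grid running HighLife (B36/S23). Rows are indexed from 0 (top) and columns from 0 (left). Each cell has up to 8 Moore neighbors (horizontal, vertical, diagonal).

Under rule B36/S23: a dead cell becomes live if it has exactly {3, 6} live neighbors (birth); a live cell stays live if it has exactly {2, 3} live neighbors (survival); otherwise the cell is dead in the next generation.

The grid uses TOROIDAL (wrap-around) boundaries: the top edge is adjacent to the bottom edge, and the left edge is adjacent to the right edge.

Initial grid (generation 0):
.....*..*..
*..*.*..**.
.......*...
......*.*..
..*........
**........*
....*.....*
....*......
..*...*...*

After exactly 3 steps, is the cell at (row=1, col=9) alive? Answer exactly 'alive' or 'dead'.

Answer: alive

Derivation:
Simulating step by step:
Generation 0 (given above): 20 live cells
Generation 1: 24 live cells
....*****.*
....*.****.
......**.*.
.......*...
**.........
**........*
..........*
...*.*.....
.....*.....
Generation 2: 17 live cells
....*......
....**....*
.....*..**.
......***..
.*........*
.*........*
..........*
....*......
.......*...
Generation 3: 17 live cells
....**.....
....**...*.
....**..**.
......***..
.......*.*.
.........**
*..........
...........
...........

Cell (1,9) at generation 3: 1 -> alive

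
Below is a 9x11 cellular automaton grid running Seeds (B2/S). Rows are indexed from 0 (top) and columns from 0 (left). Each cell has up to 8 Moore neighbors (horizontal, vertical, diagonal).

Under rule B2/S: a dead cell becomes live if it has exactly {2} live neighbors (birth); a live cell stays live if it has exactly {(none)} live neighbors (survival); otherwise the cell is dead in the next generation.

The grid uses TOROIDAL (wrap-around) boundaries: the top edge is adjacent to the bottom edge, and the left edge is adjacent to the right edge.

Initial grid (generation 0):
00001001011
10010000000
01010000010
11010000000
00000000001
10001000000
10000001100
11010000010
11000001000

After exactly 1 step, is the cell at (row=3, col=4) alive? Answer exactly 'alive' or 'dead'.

Simulating step by step:
Generation 0 (given above): 25 live cells
Generation 1: 21 live cells
00110010000
01000000000
00000000000
00001000010
00111000000
01000001110
00111000010
00000010000
00011010000

Cell (3,4) at generation 1: 1 -> alive

Answer: alive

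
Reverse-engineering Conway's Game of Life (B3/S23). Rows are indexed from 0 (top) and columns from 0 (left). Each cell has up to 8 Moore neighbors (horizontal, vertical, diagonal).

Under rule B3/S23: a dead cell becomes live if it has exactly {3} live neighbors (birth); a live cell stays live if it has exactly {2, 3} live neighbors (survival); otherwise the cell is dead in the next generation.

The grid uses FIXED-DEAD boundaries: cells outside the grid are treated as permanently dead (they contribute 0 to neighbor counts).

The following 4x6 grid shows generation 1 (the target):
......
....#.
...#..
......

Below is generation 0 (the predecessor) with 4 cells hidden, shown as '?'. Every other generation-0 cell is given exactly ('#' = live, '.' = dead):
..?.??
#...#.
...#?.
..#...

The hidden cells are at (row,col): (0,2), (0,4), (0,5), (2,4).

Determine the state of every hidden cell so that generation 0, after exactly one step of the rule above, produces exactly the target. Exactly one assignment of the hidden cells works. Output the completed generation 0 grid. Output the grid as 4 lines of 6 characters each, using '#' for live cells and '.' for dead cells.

Hidden generation-0 cells (in order): (0,2), (0,4), (0,5), (2,4).
A hidden cell only influences target cells in its own 3x3 neighborhood. Try each of the 2^4 = 16 assignments, step the completed generation 0 forward once under B3/S23, and compare with the target:
  (0,2)=. (0,4)=. (0,5)=. (2,4)=. -> step gives (1,4)='.' but target has '#' -> reject
  (0,2)=. (0,4)=. (0,5)=. (2,4)=# -> step gives (1,3)='#' but target has '.' -> reject
  (0,2)=. (0,4)=. (0,5)=# (2,4)=. -> step reproduces the target at every cell -> ACCEPT
  (0,2)=. (0,4)=. (0,5)=# (2,4)=# -> step gives (1,3)='#' but target has '.' -> reject
  (0,2)=. (0,4)=# (0,5)=. (2,4)=. -> step gives (1,3)='#' but target has '.' -> reject
  (0,2)=. (0,4)=# (0,5)=. (2,4)=# -> step gives (1,5)='#' but target has '.' -> reject
  (0,2)=. (0,4)=# (0,5)=# (2,4)=. -> step gives (0,4)='#' but target has '.' -> reject
  (0,2)=. (0,4)=# (0,5)=# (2,4)=# -> step gives (0,4)='#' but target has '.' -> reject
  (0,2)=# (0,4)=. (0,5)=. (2,4)=. -> step gives (1,3)='#' but target has '.' -> reject
  (0,2)=# (0,4)=. (0,5)=. (2,4)=# -> step gives (2,4)='#' but target has '.' -> reject
  (0,2)=# (0,4)=. (0,5)=# (2,4)=. -> step gives (1,3)='#' but target has '.' -> reject
  (0,2)=# (0,4)=. (0,5)=# (2,4)=# -> step gives (1,5)='#' but target has '.' -> reject
  (0,2)=# (0,4)=# (0,5)=. (2,4)=. -> step gives (0,3)='#' but target has '.' -> reject
  (0,2)=# (0,4)=# (0,5)=. (2,4)=# -> step gives (0,3)='#' but target has '.' -> reject
  (0,2)=# (0,4)=# (0,5)=# (2,4)=. -> step gives (0,3)='#' but target has '.' -> reject
  (0,2)=# (0,4)=# (0,5)=# (2,4)=# -> step gives (0,3)='#' but target has '.' -> reject
Unique solution: (0,2)=dead, (0,4)=dead, (0,5)=live, (2,4)=dead.
Check: live-neighbor counts of every cell in the completed generation 0:
110121
011222
122221
011210
Applying B3/S23 to generation 0 with these counts gives:
......
....#.
...#..
......
which matches the target exactly.

Answer: .....#
#...#.
...#..
..#...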